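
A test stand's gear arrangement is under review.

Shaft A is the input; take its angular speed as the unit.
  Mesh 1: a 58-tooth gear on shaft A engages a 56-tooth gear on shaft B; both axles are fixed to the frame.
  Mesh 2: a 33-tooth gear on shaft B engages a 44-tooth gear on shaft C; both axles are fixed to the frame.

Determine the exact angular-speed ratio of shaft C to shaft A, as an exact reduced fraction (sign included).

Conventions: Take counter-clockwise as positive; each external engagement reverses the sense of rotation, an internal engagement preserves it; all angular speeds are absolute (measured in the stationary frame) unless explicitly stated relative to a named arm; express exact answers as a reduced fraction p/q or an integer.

87/112

class = fixed-axis compound train [2 meshes; 2 ratios multiply, 2 sense flips]
mesh 1 [58T→56T]: running ratio 29/28, sense −
mesh 2 [33T→44T]: running ratio 87/112, sense +
ω_out/ω_in = 87/112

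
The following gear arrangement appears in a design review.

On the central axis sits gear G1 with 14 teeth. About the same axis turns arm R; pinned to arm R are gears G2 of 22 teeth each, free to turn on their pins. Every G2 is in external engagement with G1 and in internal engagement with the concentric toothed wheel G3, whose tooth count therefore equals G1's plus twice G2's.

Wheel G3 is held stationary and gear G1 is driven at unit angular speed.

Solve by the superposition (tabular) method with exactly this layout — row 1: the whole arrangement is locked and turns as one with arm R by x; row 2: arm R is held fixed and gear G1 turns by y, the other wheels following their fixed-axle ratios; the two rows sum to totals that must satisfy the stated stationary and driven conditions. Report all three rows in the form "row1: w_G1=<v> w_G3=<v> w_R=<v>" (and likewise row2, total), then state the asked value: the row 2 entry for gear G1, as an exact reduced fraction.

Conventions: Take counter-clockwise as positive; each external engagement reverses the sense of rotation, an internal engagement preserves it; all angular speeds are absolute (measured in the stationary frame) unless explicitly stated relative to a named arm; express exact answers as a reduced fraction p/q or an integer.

row1: w_G1=7/36 w_G3=7/36 w_R=7/36
row2: w_G1=29/36 w_G3=-7/36 w_R=0
total: w_G1=1 w_G3=0 w_R=7/36
asked value: 29/36

topology: planetary set — G1 14T / G2 22T / G3 58T, arm = carrier (Willis)
row 1 — lock + rotate with arm: ω_sun = ω_ring = ω_arm = x
row 2 — arm fixed, fixed-axis ratios: sun y, ring −(14/58)·y, arm 0
boundary: total ω_ring = x − (14/58)·y = 0 and total ω_sun = x + y = 1  ⇒  y = 29/36, x = 7/36
row 2 ring = −(14/58)·29/36 = -7/36
totals (row 1 + row 2): sun 7/36 + 29/36 = 1, ring 7/36 + (-7/36) = 0, arm 7/36 + 0 = 7/36
asked cell (row2, sun) = 29/36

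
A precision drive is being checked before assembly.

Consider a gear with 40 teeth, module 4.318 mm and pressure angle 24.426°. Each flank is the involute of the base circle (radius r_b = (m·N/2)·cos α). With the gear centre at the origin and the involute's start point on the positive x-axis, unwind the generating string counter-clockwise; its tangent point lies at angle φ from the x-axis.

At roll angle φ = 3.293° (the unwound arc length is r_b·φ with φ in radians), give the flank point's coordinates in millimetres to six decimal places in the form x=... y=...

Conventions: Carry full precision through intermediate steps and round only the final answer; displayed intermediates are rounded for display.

x=78.760204 y=0.004974

class = single-mesh tooth geometry [base-circle involute, m = 4.318, 40T]
pitch radius r_p = m·N/2 = 4.318·40/2 = 86.360000
base radius r_b = r_p·cos α = 86.360000·cos 24.426° = 78.630444
roll angle φ = 3.293° = 0.05747369 rad
x = r_b·(cos φ + φ·sin φ) = 78.760204
y = r_b·(sin φ − φ·cos φ) = 0.004974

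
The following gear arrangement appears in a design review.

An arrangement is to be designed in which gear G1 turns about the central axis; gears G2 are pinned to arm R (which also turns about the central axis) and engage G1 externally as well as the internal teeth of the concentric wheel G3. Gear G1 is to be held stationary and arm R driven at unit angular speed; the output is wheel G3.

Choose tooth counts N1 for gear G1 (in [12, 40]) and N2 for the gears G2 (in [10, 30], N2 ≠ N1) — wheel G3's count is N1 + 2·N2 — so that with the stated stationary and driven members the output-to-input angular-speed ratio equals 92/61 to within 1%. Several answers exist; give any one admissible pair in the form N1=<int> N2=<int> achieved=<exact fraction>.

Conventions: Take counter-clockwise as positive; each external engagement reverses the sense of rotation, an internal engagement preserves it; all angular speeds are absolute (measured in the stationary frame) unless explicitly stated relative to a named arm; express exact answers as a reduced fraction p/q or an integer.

N1=31 N2=15 achieved=92/61

design class (target 92/61): planetary set
Willis with ω_sun = 0: ω_ring/ω_arm = (N1+N3)/N3; set equal to 92/61  ⇒  N3/N1 = 1/(92/61 − 1) = 61/31
N3 = N1 + 2·N2  ⇒  N2/N1 = (N3/N1 − 1)/2 = (61/31 − 1)/2 = 15/31
smallest multiple with N1 ≥ 12 and N2 ≥ 10: k = 1  ⇒  N1 = 1·31 = 31, N2 = 1·15 = 15 (N1 ≤ 40, N2 ≤ 30, N2 ≠ N1 ✓), N3 = 31 + 2·15 = 61
check: (N1+N3)/N3 with N1 = 31, N3 = 61 gives 92/61; |achieved − target| = 0 ≤ 23/1525 ✓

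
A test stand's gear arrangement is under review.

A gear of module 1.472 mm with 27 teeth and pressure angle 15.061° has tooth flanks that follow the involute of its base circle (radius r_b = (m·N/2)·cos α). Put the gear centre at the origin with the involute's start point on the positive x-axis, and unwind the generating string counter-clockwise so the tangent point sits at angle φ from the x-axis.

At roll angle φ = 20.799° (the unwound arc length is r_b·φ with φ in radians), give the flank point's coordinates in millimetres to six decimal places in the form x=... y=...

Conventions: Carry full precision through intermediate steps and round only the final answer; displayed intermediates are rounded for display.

class = single-mesh tooth geometry [base-circle involute, m = 1.472, 27T]
pitch radius r_p = m·N/2 = 1.472·27/2 = 19.872000
base radius r_b = r_p·cos α = 19.872000·cos 15.061° = 19.189391
roll angle φ = 20.799° = 0.36301103 rad
x = r_b·(cos φ + φ·sin φ) = 20.412402
y = r_b·(sin φ − φ·cos φ) = 0.301971

x=20.412402 y=0.301971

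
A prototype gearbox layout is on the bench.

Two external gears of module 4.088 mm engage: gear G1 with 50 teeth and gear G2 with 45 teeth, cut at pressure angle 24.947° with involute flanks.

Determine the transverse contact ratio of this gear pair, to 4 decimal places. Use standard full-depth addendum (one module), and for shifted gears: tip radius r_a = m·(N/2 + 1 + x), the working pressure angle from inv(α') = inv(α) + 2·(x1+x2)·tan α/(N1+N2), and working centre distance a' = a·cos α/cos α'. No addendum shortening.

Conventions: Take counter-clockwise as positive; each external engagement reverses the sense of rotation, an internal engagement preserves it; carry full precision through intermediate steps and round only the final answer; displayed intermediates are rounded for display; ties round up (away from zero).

recognized (one external pair, fixed centres): single-mesh tooth geometry, m = 4.088, N1 = 50, N2 = 45
base radii: r_b1 = 92.664569, r_b2 = 83.398113
tip radii: r_a1 = 106.288000, r_a2 = 96.068000
no profile shift: α' = α, a' = a
action lengths: √(r_a1²−r_b1²) = 52.061661, √(r_a2²−r_b2²) = 47.684541
base pitch p_b = π·m·cos α = 11.644573
CR = (52.061661 + 47.684541 − 194.180000·sin 24.94700°)/11.644573 = 1.532475
contact ratio ≈ 1.5325

1.5325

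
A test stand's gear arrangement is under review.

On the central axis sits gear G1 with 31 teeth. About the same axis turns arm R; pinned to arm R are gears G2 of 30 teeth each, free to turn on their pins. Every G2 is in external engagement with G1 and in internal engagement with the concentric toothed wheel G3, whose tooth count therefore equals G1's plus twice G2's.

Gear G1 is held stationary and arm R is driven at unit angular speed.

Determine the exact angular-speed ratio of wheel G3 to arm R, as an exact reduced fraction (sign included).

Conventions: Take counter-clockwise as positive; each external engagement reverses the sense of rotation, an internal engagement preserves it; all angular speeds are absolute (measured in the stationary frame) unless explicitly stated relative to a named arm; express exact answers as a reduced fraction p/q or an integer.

topology: planetary set — G1 31T / G2 30T / G3 91T, arm = carrier (Willis)
ring teeth: 31 + 2·30 = 91
31(ω_sun−ω_arm) = −91(ω_ring−ω_arm),  ω_sun = 0, ω_arm = 1
ω_ring = 1 − (31/91)(0−1) = 122/91
ω_out/ω_in = 122/91

122/91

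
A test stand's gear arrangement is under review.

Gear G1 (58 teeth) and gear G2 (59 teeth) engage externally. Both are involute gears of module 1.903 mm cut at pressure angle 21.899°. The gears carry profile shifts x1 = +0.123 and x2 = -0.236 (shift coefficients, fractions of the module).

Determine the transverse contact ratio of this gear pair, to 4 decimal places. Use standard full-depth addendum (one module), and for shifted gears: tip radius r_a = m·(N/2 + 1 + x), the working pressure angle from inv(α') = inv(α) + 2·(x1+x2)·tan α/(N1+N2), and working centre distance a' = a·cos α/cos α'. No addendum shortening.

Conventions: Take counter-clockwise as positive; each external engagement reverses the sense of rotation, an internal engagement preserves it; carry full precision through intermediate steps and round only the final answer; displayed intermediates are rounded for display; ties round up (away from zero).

recognized (one external pair, fixed centres): single-mesh tooth geometry, m = 1.903, N1 = 58, N2 = 59
base radii: r_b1 = 51.204859, r_b2 = 52.087701
tip radii: r_a1 = 57.324069, r_a2 = 57.592392
inv(α') = inv(21.899°) + 2·(+0.123-0.236)·tan α/(58+59) = 0.01899103  ⇒  α' = 21.61977°
a' = a·cos α / cos α' = 111.3255·cos 21.899°/cos 21.61977° = 111.109152
action lengths: √(r_a1²−r_b1²) = 25.770358, √(r_a2²−r_b2²) = 24.571427
base pitch p_b = π·m·cos α = 5.547062
CR = (25.770358 + 24.571427 − 111.109152·sin 21.61977°)/5.547062 = 1.695337
contact ratio ≈ 1.6953

1.6953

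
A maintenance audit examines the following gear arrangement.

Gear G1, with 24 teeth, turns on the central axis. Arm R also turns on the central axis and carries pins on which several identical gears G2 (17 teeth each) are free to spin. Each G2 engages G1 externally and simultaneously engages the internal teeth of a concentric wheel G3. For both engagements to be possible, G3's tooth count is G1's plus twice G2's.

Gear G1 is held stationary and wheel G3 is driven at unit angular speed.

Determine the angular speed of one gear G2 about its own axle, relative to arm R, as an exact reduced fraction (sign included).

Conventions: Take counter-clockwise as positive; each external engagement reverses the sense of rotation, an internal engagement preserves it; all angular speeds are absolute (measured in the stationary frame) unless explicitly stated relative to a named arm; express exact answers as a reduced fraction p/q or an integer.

class = planetary set [G3 = 24+2·17 = 58; Willis about the carrier]
ring teeth: 24 + 2·17 = 58
24(ω_sun−ω_arm) = −58(ω_ring−ω_arm),  ω_sun = 0, ω_ring = 1
24(0−ω_arm) = −58(1−ω_arm)  ⇒  82·ω_arm = 58  ⇒  ω_arm = 29/41
sun–planet mesh: 24·(0−29/41) = −17·(ω_p−ω_arm)  ⇒  ω_p−ω_arm = 696/697
exact speed ratio = 696/697

696/697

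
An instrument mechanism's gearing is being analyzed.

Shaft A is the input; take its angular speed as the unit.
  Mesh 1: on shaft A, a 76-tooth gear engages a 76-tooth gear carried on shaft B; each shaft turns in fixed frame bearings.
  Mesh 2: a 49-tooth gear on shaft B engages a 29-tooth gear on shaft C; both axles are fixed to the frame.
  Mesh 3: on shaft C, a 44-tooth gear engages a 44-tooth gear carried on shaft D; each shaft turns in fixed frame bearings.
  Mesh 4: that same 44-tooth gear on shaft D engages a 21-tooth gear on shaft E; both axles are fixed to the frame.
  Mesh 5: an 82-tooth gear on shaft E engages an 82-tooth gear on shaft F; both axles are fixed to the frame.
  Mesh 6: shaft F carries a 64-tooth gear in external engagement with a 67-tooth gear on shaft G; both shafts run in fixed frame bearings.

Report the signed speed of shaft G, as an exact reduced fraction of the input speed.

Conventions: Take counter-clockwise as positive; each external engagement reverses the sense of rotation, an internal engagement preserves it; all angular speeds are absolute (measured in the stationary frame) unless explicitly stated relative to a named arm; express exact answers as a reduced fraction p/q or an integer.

19712/5829

6-mesh fixed-axis compound train (all bearings frame-fixed)
mesh 1 [76T→76T]: |ω|/ω_in = 1×76/76 = 1, sense flips to −
mesh 2 [49T→29T]: |ω|/ω_in = 1×49/29 = 49/29, sense flips to +
mesh 3 [44T→44T]: |ω|/ω_in = (49/29)×44/44 = 49/29, sense flips to −
mesh 4 [44T→21T]: |ω|/ω_in = (49/29)×44/21 = 308/87, sense flips to +
mesh 5 [82T→82T]: |ω|/ω_in = (308/87)×82/82 = 308/87, sense flips to −
mesh 6 [64T→67T]: |ω|/ω_in = (308/87)×64/67 = 19712/5829, sense flips to +
signed output speed (× input speed) = 19712/5829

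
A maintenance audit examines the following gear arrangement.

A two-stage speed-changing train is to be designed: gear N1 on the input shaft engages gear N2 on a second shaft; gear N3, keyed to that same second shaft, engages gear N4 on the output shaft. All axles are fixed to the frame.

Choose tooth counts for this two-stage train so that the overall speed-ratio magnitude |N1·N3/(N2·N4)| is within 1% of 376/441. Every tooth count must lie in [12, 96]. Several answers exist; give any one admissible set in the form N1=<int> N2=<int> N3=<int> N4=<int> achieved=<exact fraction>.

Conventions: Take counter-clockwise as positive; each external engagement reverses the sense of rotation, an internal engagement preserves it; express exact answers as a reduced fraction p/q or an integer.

N1=16 N2=14 N3=47 N4=63 achieved=376/441

2-stage fixed-axis compound train for ratio 376/441
target = 376/441 in lowest terms: an exact hit needs N1·N3 = k·376 and N2·N4 = k·441 for one integer k, every count in [12, 96]; additionally prefer no 1:1 stage (N1 ≠ N2, N3 ≠ N4)
k = 1: no 1:1-free in-range split of k·376 and k·441 into factor pairs; take k = 2
k = 2: N1·N3 = 752 = 16·47, N2·N4 = 882 = 14·63
achieved = 16·47/(14·63) = 376/441; |achieved − target| = 0 ≤ 94/11025 ✓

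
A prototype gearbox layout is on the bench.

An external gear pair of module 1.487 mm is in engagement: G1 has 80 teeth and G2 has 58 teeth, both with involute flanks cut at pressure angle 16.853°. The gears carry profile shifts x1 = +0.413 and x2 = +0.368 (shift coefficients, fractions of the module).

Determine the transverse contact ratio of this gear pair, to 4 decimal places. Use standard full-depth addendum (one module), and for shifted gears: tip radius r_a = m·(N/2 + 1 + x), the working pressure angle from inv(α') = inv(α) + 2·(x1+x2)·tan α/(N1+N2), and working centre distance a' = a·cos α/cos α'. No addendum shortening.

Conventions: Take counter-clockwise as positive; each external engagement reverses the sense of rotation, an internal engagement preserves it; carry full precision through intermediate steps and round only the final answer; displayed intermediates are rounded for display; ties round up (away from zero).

recognized (one external pair, fixed centres): single-mesh tooth geometry, m = 1.487, N1 = 80, N2 = 58
base radii: r_b1 = 56.925437, r_b2 = 41.270942
tip radii: r_a1 = 61.581131, r_a2 = 45.157216
inv(α') = inv(16.853°) + 2·(+0.413+0.368)·tan α/(80+58) = 0.01221588  ⇒  α' = 18.75539°
a' = a·cos α / cos α' = 102.6030·cos 16.853°/cos 18.75539° = 103.703023
action lengths: √(r_a1²−r_b1²) = 23.488941, √(r_a2²−r_b2²) = 18.327126
base pitch p_b = π·m·cos α = 4.470913
CR = (23.488941 + 18.327126 − 103.703023·sin 18.75539°)/4.470913 = 1.895044
contact ratio ≈ 1.8950

1.8950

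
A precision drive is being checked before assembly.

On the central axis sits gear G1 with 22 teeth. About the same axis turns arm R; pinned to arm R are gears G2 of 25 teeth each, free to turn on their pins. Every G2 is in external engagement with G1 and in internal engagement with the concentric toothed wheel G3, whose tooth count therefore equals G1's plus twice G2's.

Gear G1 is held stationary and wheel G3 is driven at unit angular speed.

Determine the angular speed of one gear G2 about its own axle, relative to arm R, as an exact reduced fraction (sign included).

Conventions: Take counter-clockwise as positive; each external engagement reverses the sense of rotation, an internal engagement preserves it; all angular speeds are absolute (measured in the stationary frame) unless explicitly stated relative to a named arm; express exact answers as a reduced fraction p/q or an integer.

topology: planetary set — G1 22T / G2 25T / G3 72T, arm = carrier (Willis)
ring teeth: 22 + 2·25 = 72
22(ω_sun−ω_arm) = −72(ω_ring−ω_arm),  ω_sun = 0, ω_ring = 1
22(0−ω_arm) = −72(1−ω_arm)  ⇒  94·ω_arm = 72  ⇒  ω_arm = 36/47
sun–planet mesh: 22·(0−36/47) = −25·(ω_p−ω_arm)  ⇒  ω_p−ω_arm = 792/1175
exact speed ratio = 792/1175

792/1175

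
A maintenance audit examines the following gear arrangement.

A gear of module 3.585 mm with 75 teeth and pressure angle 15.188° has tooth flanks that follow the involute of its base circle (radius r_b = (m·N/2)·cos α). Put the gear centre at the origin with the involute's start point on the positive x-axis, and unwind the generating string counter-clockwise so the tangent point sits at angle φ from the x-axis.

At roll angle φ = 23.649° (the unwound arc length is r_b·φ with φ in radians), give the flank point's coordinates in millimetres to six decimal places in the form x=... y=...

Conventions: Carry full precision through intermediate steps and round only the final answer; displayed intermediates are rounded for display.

x=140.327241 y=2.989593

single-mesh involute tooth geometry (75T wheel at module 3.585)
pitch radius r_p = m·N/2 = 3.585·75/2 = 134.437500
base radius r_b = r_p·cos α = 134.437500·cos 15.188° = 129.741784
roll angle φ = 23.649° = 0.41275291 rad
x = r_b·(cos φ + φ·sin φ) = 140.327241
y = r_b·(sin φ − φ·cos φ) = 2.989593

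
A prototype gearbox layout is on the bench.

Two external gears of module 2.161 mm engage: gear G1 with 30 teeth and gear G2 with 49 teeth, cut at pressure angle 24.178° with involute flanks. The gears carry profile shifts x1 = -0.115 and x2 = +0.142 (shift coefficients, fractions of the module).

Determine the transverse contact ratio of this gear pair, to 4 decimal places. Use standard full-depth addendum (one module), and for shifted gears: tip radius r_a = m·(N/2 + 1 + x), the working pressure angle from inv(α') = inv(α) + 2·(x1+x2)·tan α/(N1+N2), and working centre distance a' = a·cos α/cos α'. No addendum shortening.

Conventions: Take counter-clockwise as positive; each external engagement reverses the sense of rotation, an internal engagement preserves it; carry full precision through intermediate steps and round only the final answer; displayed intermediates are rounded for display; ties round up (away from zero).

recognized (one external pair, fixed centres): single-mesh tooth geometry, m = 2.161, N1 = 30, N2 = 49
base radii: r_b1 = 29.571473, r_b2 = 48.300073
tip radii: r_a1 = 34.327485, r_a2 = 55.412362
inv(α') = inv(24.178°) + 2·(-0.115+0.142)·tan α/(30+49) = 0.02727755  ⇒  α' = 24.26488°
a' = a·cos α / cos α' = 85.3595·cos 24.178°/cos 24.26488° = 85.417749
action lengths: √(r_a1²−r_b1²) = 17.432848, √(r_a2²−r_b2²) = 27.159396
base pitch p_b = π·m·cos α = 6.193435
CR = (17.432848 + 27.159396 − 85.417749·sin 24.26488°)/6.193435 = 1.532161
contact ratio ≈ 1.5322

1.5322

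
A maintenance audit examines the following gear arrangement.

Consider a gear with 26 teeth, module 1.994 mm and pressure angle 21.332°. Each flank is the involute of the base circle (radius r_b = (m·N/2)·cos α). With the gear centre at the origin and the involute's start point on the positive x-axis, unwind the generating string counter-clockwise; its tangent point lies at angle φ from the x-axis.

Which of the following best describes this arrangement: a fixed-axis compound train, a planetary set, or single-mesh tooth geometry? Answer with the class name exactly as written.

single-mesh involute tooth geometry (26T wheel at module 1.994)
classification: single-mesh tooth geometry

single-mesh tooth geometry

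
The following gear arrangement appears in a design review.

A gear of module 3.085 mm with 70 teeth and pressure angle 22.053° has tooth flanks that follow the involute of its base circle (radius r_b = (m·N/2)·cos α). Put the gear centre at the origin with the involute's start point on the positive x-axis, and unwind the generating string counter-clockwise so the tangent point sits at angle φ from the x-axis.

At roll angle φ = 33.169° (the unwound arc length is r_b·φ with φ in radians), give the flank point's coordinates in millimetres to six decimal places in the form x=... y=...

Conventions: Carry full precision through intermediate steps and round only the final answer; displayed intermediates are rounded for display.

x=115.465505 y=6.257623

class = single-mesh tooth geometry [base-circle involute, m = 3.085, 70T]
pitch radius r_p = m·N/2 = 3.085·70/2 = 107.975000
base radius r_b = r_p·cos α = 107.975000·cos 22.053° = 100.075218
roll angle φ = 33.169° = 0.57890826 rad
x = r_b·(cos φ + φ·sin φ) = 115.465505
y = r_b·(sin φ − φ·cos φ) = 6.257623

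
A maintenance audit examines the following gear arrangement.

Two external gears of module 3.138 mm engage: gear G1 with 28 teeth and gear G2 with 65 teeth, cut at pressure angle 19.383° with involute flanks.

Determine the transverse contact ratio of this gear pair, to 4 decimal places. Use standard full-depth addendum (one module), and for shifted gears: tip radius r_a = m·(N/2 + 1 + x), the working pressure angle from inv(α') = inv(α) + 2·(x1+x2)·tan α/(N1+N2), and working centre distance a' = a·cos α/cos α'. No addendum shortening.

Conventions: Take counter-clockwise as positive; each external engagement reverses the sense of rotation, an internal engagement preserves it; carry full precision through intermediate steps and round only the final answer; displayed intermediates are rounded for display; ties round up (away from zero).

class = single-mesh tooth geometry [involute pair 28T × 65T, m = 3.138]
base radii: r_b1 = 41.441986, r_b2 = 96.204610
tip radii: r_a1 = 47.070000, r_a2 = 105.123000
no profile shift: α' = α, a' = a
action lengths: √(r_a1²−r_b1²) = 22.319201, √(r_a2²−r_b2²) = 42.373556
base pitch p_b = π·m·cos α = 9.299560
CR = (22.319201 + 42.373556 − 145.917000·sin 19.38300°)/9.299560 = 1.749076
contact ratio ≈ 1.7491

1.7491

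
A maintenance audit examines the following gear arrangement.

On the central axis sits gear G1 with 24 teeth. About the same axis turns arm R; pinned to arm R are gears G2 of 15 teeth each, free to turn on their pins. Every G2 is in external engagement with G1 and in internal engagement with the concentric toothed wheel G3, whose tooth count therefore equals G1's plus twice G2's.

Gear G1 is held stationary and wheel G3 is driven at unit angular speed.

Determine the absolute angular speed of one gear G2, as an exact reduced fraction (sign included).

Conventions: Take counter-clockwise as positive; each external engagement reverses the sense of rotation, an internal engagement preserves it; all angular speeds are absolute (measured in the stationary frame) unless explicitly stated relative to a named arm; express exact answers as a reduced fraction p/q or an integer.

recognized (axles ride arm R): planetary set, 24/15/54 teeth
ring teeth: 24 + 2·15 = 54
24(ω_sun−ω_arm) = −54(ω_ring−ω_arm),  ω_sun = 0, ω_ring = 1
24(0−ω_arm) = −54(1−ω_arm)  ⇒  78·ω_arm = 54  ⇒  ω_arm = 9/13
sun–planet mesh: 24·(0−9/13) = −15·(ω_p−ω_arm)  ⇒  ω_p−ω_arm = 72/65
ω_p = 9/13 + 72/65 = 9/5
exact speed ratio = 9/5

9/5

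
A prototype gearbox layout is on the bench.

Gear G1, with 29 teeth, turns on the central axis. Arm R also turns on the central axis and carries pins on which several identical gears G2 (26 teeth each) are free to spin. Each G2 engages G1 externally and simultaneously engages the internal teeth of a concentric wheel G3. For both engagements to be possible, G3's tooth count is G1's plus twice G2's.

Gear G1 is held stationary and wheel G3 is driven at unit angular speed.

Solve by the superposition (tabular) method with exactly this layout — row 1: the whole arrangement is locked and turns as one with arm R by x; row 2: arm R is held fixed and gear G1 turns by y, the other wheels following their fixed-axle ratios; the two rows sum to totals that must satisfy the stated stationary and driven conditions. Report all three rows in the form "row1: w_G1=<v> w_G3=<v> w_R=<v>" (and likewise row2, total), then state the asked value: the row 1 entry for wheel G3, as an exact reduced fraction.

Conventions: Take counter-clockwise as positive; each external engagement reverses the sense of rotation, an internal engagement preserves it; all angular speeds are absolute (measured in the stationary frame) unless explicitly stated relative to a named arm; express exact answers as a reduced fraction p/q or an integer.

planetary set (29T centre, 26T on arm, 81T internal) — Willis relation
row 1 (train locked, turned with arm): all members turn x
row 2 (arm held, sun turns y): ω_ring = −(29/81)·y, ω_arm = 0
boundary: total ω_sun = x + y = 0 and total ω_ring = x − (29/81)·y = 1  ⇒  y = -81/110, x = 81/110
row 2 ring = −(29/81)·(-81/110) = 29/110
totals (row 1 + row 2): sun 81/110 + (-81/110) = 0, ring 81/110 + 29/110 = 1, arm 81/110 + 0 = 81/110
asked cell (row1, ring) = 81/110

row1: w_G1=81/110 w_G3=81/110 w_R=81/110
row2: w_G1=-81/110 w_G3=29/110 w_R=0
total: w_G1=0 w_G3=1 w_R=81/110
asked value: 81/110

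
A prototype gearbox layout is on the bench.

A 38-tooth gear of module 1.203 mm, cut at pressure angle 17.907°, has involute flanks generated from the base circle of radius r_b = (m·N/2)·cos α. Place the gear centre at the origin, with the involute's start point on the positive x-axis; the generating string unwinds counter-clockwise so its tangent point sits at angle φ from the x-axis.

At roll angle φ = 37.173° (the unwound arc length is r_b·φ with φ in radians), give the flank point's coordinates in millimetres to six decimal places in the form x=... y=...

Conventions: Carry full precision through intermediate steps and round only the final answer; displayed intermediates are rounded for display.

recognized (one wheel, involute flank): single-mesh tooth geometry, m = 1.203, N = 38
pitch radius r_p = m·N/2 = 1.203·38/2 = 22.857000
base radius r_b = r_p·cos α = 22.857000·cos 17.907° = 21.749735
roll angle φ = 37.173° = 0.64879124 rad
x = r_b·(cos φ + φ·sin φ) = 25.856732
y = r_b·(sin φ − φ·cos φ) = 1.897822

x=25.856732 y=1.897822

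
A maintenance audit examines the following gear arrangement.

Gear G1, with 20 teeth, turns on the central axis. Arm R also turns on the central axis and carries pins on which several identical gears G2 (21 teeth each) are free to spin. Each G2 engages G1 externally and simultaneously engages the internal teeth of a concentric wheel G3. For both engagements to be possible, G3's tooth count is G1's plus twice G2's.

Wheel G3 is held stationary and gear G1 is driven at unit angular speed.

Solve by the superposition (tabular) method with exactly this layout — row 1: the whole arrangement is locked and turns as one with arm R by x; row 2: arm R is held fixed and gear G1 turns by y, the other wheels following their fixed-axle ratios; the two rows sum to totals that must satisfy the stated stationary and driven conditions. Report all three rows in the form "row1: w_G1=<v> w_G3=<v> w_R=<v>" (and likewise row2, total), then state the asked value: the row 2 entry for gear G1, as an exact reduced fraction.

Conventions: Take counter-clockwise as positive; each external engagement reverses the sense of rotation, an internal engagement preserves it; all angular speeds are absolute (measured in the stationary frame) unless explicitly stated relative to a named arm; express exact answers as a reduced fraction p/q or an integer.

row1: w_G1=10/41 w_G3=10/41 w_R=10/41
row2: w_G1=31/41 w_G3=-10/41 w_R=0
total: w_G1=1 w_G3=0 w_R=10/41
asked value: 31/41

recognized (axles ride arm R): planetary set, 20/21/62 teeth
row 1 (train locked, turned with arm): all members turn x
row 2 (arm held, sun turns y): ω_ring = −(20/62)·y, ω_arm = 0
boundary: total ω_ring = x − (20/62)·y = 0 and total ω_sun = x + y = 1  ⇒  y = 31/41, x = 10/41
row 2 ring = −(20/62)·31/41 = -10/41
totals (row 1 + row 2): sun 10/41 + 31/41 = 1, ring 10/41 + (-10/41) = 0, arm 10/41 + 0 = 10/41
asked cell (row2, sun) = 31/41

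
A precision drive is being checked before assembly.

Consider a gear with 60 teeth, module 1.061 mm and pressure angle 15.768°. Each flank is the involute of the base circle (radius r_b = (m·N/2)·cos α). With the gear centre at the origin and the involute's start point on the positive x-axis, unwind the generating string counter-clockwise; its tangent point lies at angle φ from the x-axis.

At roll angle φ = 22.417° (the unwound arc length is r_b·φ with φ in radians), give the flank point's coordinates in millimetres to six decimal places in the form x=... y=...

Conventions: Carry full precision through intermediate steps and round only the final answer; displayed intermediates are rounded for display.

x=32.887815 y=0.602226

class = single-mesh tooth geometry [base-circle involute, m = 1.061, 60T]
pitch radius r_p = m·N/2 = 1.061·60/2 = 31.830000
base radius r_b = r_p·cos α = 31.830000·cos 15.768° = 30.632234
roll angle φ = 22.417° = 0.39125046 rad
x = r_b·(cos φ + φ·sin φ) = 32.887815
y = r_b·(sin φ − φ·cos φ) = 0.602226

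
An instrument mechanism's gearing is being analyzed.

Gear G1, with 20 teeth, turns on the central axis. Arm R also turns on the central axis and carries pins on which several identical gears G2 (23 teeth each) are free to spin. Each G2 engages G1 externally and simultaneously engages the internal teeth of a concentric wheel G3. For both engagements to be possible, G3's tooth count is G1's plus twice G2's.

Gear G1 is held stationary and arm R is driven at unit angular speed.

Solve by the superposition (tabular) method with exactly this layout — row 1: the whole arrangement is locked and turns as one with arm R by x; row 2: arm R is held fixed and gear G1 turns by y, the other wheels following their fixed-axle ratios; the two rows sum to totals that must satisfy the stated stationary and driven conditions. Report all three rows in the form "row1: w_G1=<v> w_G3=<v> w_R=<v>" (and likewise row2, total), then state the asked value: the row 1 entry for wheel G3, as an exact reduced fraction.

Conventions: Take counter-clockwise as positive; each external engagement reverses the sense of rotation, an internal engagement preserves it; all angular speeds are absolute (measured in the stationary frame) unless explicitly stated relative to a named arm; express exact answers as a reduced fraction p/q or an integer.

row1: w_G1=1 w_G3=1 w_R=1
row2: w_G1=-1 w_G3=10/33 w_R=0
total: w_G1=0 w_G3=43/33 w_R=1
asked value: 1

topology: planetary set — G1 20T / G2 23T / G3 66T, arm = carrier (Willis)
row 1 (train locked, turned with arm): all members turn x
row 2 — arm fixed, fixed-axis ratios: sun y, ring −(20/66)·y, arm 0
boundary: total ω_sun = x + y = 0 and total ω_arm = x = 1  ⇒  y = -1, x = 1
row 2 ring = −(20/66)·(-1) = 10/33
totals (row 1 + row 2): sun 1 + (-1) = 0, ring 1 + 10/33 = 43/33, arm 1 + 0 = 1
asked cell (row1, ring) = 1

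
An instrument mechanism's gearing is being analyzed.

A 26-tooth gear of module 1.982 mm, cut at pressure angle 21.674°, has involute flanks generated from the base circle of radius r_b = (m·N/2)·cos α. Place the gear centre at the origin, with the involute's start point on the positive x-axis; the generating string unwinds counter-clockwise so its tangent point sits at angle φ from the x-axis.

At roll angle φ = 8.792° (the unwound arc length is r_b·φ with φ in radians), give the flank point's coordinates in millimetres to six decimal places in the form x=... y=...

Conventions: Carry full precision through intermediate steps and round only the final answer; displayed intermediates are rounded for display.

class = single-mesh tooth geometry [base-circle involute, m = 1.982, 26T]
pitch radius r_p = m·N/2 = 1.982·26/2 = 25.766000
base radius r_b = r_p·cos α = 25.766000·cos 21.674° = 23.944351
roll angle φ = 8.792° = 0.15344935 rad
x = r_b·(cos φ + φ·sin φ) = 24.224598
y = r_b·(sin φ − φ·cos φ) = 0.028771

x=24.224598 y=0.028771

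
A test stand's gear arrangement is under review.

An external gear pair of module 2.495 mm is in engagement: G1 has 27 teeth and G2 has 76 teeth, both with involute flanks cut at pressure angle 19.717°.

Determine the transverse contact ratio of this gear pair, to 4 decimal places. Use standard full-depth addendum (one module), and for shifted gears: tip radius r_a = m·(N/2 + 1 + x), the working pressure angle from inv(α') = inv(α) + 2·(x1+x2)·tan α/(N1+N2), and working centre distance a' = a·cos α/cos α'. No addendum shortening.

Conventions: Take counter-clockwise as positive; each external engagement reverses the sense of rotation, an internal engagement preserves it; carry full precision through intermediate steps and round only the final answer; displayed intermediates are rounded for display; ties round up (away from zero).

1.7389

single-mesh involute tooth geometry (27T engaging 76T at module 2.495)
base radii: r_b1 = 31.707711, r_b2 = 89.251336
tip radii: r_a1 = 36.177500, r_a2 = 97.305000
no profile shift: α' = α, a' = a
action lengths: √(r_a1²−r_b1²) = 17.419315, √(r_a2²−r_b2²) = 38.761606
base pitch p_b = π·m·cos α = 7.378719
CR = (17.419315 + 38.761606 − 128.492500·sin 19.71700°)/7.378719 = 1.738895
contact ratio ≈ 1.7389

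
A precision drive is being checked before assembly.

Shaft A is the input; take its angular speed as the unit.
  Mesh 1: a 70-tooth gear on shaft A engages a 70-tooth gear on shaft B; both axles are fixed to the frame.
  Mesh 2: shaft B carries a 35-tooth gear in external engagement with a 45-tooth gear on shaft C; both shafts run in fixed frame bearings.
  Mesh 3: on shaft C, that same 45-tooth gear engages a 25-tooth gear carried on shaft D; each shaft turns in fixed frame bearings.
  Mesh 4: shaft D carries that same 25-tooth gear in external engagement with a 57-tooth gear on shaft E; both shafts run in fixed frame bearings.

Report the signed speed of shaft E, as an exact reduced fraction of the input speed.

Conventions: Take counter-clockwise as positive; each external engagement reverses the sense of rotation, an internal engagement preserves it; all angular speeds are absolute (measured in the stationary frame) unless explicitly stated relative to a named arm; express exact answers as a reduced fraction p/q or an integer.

4-mesh fixed-axis compound train (all bearings frame-fixed)
mesh 1 [70T→70T]: |ω|/ω_in = 1×70/70 = 1, sense flips to −
mesh 2 [35T→45T]: |ω|/ω_in = 1×35/45 = 7/9, sense flips to +
mesh 3 [45T→25T]: |ω|/ω_in = (7/9)×45/25 = 7/5, sense flips to −
mesh 4 [25T→57T]: |ω|/ω_in = (7/5)×25/57 = 35/57, sense flips to +
signed output speed (× input speed) = 35/57

35/57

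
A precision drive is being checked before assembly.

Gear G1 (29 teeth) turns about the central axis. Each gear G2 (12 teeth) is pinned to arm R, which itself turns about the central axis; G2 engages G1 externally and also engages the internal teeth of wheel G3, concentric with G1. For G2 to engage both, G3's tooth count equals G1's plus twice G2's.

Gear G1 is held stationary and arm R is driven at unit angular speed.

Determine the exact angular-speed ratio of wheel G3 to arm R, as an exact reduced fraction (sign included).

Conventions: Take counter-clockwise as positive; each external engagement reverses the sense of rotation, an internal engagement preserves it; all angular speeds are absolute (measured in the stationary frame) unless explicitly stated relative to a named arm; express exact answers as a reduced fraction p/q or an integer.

recognized (axles ride arm R): planetary set, 29/12/53 teeth
ring teeth: 29 + 2·12 = 53
29(ω_sun−ω_arm) = −53(ω_ring−ω_arm),  ω_sun = 0, ω_arm = 1
ω_ring = 1 − (29/53)(0−1) = 82/53
ω_out/ω_in = 82/53

82/53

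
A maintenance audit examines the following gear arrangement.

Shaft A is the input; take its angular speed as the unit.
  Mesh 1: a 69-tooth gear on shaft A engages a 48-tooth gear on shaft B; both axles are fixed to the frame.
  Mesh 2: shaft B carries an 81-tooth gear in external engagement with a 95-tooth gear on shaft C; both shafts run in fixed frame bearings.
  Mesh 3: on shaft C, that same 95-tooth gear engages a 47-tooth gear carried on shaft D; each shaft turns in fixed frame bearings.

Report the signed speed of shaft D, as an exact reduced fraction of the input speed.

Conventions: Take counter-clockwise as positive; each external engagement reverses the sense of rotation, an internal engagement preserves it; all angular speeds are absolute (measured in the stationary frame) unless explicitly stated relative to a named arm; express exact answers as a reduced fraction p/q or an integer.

-1863/752

3-mesh fixed-axis compound train (all bearings frame-fixed)
mesh 1 [69T→48T]: |ω|/ω_in = 1×69/48 = 23/16, sense flips to −
mesh 2 [81T→95T]: |ω|/ω_in = (23/16)×81/95 = 1863/1520, sense flips to +
mesh 3 [95T→47T]: |ω|/ω_in = (1863/1520)×95/47 = 1863/752, sense flips to −
signed output speed (× input speed) = -1863/752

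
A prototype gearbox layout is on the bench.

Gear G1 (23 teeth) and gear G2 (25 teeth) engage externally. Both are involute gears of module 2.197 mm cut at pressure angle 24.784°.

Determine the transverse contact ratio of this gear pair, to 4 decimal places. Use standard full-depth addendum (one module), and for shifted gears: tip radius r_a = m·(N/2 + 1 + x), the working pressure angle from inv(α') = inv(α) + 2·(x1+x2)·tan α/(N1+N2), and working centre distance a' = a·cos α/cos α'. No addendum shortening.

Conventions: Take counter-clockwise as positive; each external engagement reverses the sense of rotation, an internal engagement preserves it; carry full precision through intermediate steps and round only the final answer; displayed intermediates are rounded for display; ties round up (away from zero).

class = single-mesh tooth geometry [involute pair 23T × 25T, m = 2.197]
base radii: r_b1 = 22.938410, r_b2 = 24.933055
tip radii: r_a1 = 27.462500, r_a2 = 29.659500
no profile shift: α' = α, a' = a
action lengths: √(r_a1²−r_b1²) = 15.100273, √(r_a2²−r_b2²) = 16.063272
base pitch p_b = π·m·cos α = 6.266360
CR = (15.100273 + 16.063272 − 52.728000·sin 24.78400°)/6.266360 = 1.445822
contact ratio ≈ 1.4458

1.4458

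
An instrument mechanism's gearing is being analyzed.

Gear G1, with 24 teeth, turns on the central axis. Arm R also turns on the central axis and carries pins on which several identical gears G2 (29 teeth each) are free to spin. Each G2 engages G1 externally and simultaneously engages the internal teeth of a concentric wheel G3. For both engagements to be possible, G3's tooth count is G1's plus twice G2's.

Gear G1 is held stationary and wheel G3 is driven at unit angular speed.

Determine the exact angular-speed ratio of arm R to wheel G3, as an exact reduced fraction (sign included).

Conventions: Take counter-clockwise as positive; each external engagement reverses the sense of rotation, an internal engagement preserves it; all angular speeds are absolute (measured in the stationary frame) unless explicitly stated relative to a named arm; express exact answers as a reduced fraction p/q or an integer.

41/53

recognized (axles ride arm R): planetary set, 24/29/82 teeth
ring teeth: 24 + 2·29 = 82
24(ω_sun−ω_arm) = −82(ω_ring−ω_arm),  ω_sun = 0, ω_ring = 1
24(0−ω_arm) = −82(1−ω_arm)  ⇒  106·ω_arm = 82  ⇒  ω_arm = 41/53
ω_out/ω_in = 41/53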